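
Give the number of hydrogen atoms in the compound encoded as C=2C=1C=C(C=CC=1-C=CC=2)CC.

12

Hydrogens are implicit in SMILES; fill each atom to its normal valence:
  7 × C (aromatic): 1 H each → 7
  3 × C (aromatic): no H
  1 × C: 3 H
  1 × C: 2 H
  Total hydrogens = 12.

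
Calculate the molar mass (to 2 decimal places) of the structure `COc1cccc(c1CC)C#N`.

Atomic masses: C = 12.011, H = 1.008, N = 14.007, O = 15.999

161.20

Molecular formula: C10H11NO.
M = 10×12.011 + 11×1.008 + 1×14.007 + 1×15.999 = 161.20 g/mol.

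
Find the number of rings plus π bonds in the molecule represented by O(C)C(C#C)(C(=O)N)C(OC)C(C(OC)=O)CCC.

4

Molecular formula from the SMILES: C13H21NO5.
DoU = (2C + 2 + N − H − X)/2 = (2·13 + 2 + 1 − 21 − 0)/2 = 8/2 = 4.
(Structurally: 0 ring(s) + 4 π bond(s) = 4.)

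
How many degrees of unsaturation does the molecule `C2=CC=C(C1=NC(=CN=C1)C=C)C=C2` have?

9

Molecular formula from the SMILES: C12H10N2.
DoU = (2C + 2 + N − H − X)/2 = (2·12 + 2 + 2 − 10 − 0)/2 = 18/2 = 9.
(Structurally: 2 ring(s) + 7 π bond(s) = 9.)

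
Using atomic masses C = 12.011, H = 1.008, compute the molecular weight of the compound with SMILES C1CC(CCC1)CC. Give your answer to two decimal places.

112.22

Molecular formula: C8H16.
M = 8×12.011 + 16×1.008 = 112.22 g/mol.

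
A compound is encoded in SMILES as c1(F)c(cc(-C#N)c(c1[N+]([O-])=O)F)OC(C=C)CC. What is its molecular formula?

C12H10F2N2O3

Heavy atoms from the SMILES: 12 C, 2 F, 2 N, 3 O.
Implicit hydrogens by atom environment:
  5 × C (aromatic): no H
  2 × C: 2 H each → 4
  2 × C: 1 H each → 2
  2 × F: no H
  2 × O: no H
  1 × C: 3 H
  1 × C (aromatic): 1 H
  1 × C: no H
  1 × N (charge +1): no H
  1 × N: no H
  1 × O (charge -1): no H
  Total hydrogens = 10.
Molecular formula: C12H10F2N2O3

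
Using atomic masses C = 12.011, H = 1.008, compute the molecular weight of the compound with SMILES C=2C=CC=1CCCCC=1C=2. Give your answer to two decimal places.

132.21

Molecular formula: C10H12.
M = 10×12.011 + 12×1.008 = 132.21 g/mol.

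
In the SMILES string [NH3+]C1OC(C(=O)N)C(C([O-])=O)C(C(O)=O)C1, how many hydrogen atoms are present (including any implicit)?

12

Hydrogens are implicit in SMILES; fill each atom to its normal valence:
  4 × C: 1 H each → 4
  4 × O: no H
  3 × C: no H
  1 × C: 2 H
  1 × N (charge +1): 3 H
  1 × N: 2 H
  1 × O: 1 H
  1 × O (charge -1): no H
  Total hydrogens = 12.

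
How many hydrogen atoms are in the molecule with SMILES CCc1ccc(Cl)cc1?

Hydrogens are implicit in SMILES; fill each atom to its normal valence:
  4 × C (aromatic): 1 H each → 4
  2 × C (aromatic): no H
  1 × C: 3 H
  1 × C: 2 H
  1 × Cl: no H
  Total hydrogens = 9.

9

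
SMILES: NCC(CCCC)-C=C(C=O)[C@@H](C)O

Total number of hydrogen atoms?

Hydrogens are implicit in SMILES; fill each atom to its normal valence:
  4 × C: 2 H each → 8
  4 × C: 1 H each → 4
  2 × C: 3 H each → 6
  1 × C: no H
  1 × N: 2 H
  1 × O: 1 H
  1 × O: no H
  Total hydrogens = 21.

21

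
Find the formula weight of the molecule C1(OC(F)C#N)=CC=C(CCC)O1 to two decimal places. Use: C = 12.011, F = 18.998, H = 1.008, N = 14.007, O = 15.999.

183.18

Molecular formula: C9H10FNO2.
M = 9×12.011 + 1×18.998 + 10×1.008 + 1×14.007 + 2×15.999 = 183.18 g/mol.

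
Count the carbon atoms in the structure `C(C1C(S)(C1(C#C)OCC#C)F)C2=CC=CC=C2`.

15

The symbol for carbon appears 15 times in the SMILES.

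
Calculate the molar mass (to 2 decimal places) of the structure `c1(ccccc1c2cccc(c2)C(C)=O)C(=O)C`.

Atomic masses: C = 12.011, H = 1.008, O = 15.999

238.29

Molecular formula: C16H14O2.
M = 16×12.011 + 14×1.008 + 2×15.999 = 238.29 g/mol.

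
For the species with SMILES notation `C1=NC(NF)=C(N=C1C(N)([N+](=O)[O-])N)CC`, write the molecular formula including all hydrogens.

C7H11FN6O2

Heavy atoms from the SMILES: 7 C, 1 F, 6 N, 2 O.
Implicit hydrogens by atom environment:
  3 × C (aromatic): no H
  2 × N: 2 H each → 4
  2 × N (aromatic): no H
  1 × C: 3 H
  1 × C: 2 H
  1 × C (aromatic): 1 H
  1 × C: no H
  1 × F: no H
  1 × N: 1 H
  1 × N (charge +1): no H
  1 × O: no H
  1 × O (charge -1): no H
  Total hydrogens = 11.
Molecular formula: C7H11FN6O2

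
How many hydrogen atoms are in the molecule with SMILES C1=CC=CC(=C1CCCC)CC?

Hydrogens are implicit in SMILES; fill each atom to its normal valence:
  4 × C: 2 H each → 8
  4 × C (aromatic): 1 H each → 4
  2 × C: 3 H each → 6
  2 × C (aromatic): no H
  Total hydrogens = 18.

18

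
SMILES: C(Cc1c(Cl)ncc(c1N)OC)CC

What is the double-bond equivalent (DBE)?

4

Molecular formula from the SMILES: C10H15ClN2O.
DoU = (2C + 2 + N − H − X)/2 = (2·10 + 2 + 2 − 15 − 1)/2 = 8/2 = 4.
(Structurally: 1 ring(s) + 3 π bond(s) = 4.)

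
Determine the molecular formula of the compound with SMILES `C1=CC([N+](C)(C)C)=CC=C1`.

Heavy atoms from the SMILES: 9 C, 1 N.
Implicit hydrogens by atom environment:
  5 × C (aromatic): 1 H each → 5
  3 × C: 3 H each → 9
  1 × C (aromatic): no H
  1 × N (charge +1): no H
  Total hydrogens = 14.
Net charge +1.
Molecular formula: C9H14N+

C9H14N+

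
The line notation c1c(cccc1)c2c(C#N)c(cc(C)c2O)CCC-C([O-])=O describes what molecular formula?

C18H16NO3-

Heavy atoms from the SMILES: 18 C, 1 N, 3 O.
Implicit hydrogens by atom environment:
  6 × C (aromatic): 1 H each → 6
  6 × C (aromatic): no H
  3 × C: 2 H each → 6
  2 × C: no H
  1 × C: 3 H
  1 × N: no H
  1 × O: 1 H
  1 × O: no H
  1 × O (charge -1): no H
  Total hydrogens = 16.
Net charge -1.
Molecular formula: C18H16NO3-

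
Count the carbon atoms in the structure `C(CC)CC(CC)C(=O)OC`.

The symbol for carbon appears 9 times in the SMILES.

9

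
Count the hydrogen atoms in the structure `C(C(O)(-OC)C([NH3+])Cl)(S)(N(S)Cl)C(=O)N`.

12

Hydrogens are implicit in SMILES; fill each atom to its normal valence:
  3 × C: no H
  2 × Cl: no H
  2 × O: no H
  2 × S: 1 H each → 2
  1 × C: 3 H
  1 × C: 1 H
  1 × N (charge +1): 3 H
  1 × N: 2 H
  1 × N: no H
  1 × O: 1 H
  Total hydrogens = 12.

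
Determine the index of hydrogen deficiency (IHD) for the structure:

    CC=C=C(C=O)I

Molecular formula from the SMILES: C5H5IO.
DoU = (2C + 2 + N − H − X)/2 = (2·5 + 2 + 0 − 5 − 1)/2 = 6/2 = 3.
(Structurally: 0 ring(s) + 3 π bond(s) = 3.)

3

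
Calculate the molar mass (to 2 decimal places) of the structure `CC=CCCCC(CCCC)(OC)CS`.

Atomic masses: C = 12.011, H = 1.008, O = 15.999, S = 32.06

230.41

Molecular formula: C13H26OS.
M = 13×12.011 + 26×1.008 + 1×15.999 + 1×32.06 = 230.41 g/mol.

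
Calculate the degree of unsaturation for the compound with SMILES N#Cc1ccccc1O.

Molecular formula from the SMILES: C7H5NO.
DoU = (2C + 2 + N − H − X)/2 = (2·7 + 2 + 1 − 5 − 0)/2 = 12/2 = 6.
(Structurally: 1 ring(s) + 5 π bond(s) = 6.)

6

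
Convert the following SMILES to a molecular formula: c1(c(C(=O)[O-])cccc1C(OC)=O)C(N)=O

Heavy atoms from the SMILES: 10 C, 1 N, 5 O.
Implicit hydrogens by atom environment:
  4 × O: no H
  3 × C (aromatic): 1 H each → 3
  3 × C (aromatic): no H
  3 × C: no H
  1 × C: 3 H
  1 × N: 2 H
  1 × O (charge -1): no H
  Total hydrogens = 8.
Net charge -1.
Molecular formula: C10H8NO5-

C10H8NO5-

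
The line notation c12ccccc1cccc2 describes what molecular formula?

C10H8

Heavy atoms from the SMILES: 10 C.
Implicit hydrogens by atom environment:
  8 × C (aromatic): 1 H each → 8
  2 × C (aromatic): no H
  Total hydrogens = 8.
Molecular formula: C10H8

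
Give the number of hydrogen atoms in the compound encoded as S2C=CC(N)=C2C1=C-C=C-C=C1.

Hydrogens are implicit in SMILES; fill each atom to its normal valence:
  7 × C (aromatic): 1 H each → 7
  3 × C (aromatic): no H
  1 × N: 2 H
  1 × S (aromatic): no H
  Total hydrogens = 9.

9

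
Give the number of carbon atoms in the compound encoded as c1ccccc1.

6

The symbol for carbon appears 6 times in the SMILES. Lowercase c denotes aromatic carbon and counts toward C.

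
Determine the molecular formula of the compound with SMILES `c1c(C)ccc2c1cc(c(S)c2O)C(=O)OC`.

Heavy atoms from the SMILES: 13 C, 3 O, 1 S.
Implicit hydrogens by atom environment:
  6 × C (aromatic): no H
  4 × C (aromatic): 1 H each → 4
  2 × C: 3 H each → 6
  2 × O: no H
  1 × C: no H
  1 × O: 1 H
  1 × S: 1 H
  Total hydrogens = 12.
Molecular formula: C13H12O3S

C13H12O3S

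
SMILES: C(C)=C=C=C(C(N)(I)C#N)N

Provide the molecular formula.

C7H8IN3

Heavy atoms from the SMILES: 7 C, 1 I, 3 N.
Implicit hydrogens by atom environment:
  5 × C: no H
  2 × N: 2 H each → 4
  1 × C: 3 H
  1 × C: 1 H
  1 × I: no H
  1 × N: no H
  Total hydrogens = 8.
Molecular formula: C7H8IN3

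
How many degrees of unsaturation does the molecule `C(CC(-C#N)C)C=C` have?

Molecular formula from the SMILES: C7H11N.
DoU = (2C + 2 + N − H − X)/2 = (2·7 + 2 + 1 − 11 − 0)/2 = 6/2 = 3.
(Structurally: 0 ring(s) + 3 π bond(s) = 3.)

3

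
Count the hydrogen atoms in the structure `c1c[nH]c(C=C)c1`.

7

Hydrogens are implicit in SMILES; fill each atom to its normal valence:
  3 × C (aromatic): 1 H each → 3
  1 × C: 2 H
  1 × C: 1 H
  1 × C (aromatic): no H
  1 × N (aromatic): 1 H
  Total hydrogens = 7.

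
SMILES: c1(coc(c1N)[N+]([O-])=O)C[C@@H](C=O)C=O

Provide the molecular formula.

Heavy atoms from the SMILES: 8 C, 2 N, 5 O.
Implicit hydrogens by atom environment:
  3 × C: 1 H each → 3
  3 × C (aromatic): no H
  3 × O: no H
  1 × C: 2 H
  1 × C (aromatic): 1 H
  1 × N: 2 H
  1 × N (charge +1): no H
  1 × O (aromatic): no H
  1 × O (charge -1): no H
  Total hydrogens = 8.
Molecular formula: C8H8N2O5

C8H8N2O5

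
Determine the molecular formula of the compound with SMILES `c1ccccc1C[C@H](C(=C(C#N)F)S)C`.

C12H12FNS

Heavy atoms from the SMILES: 12 C, 1 F, 1 N, 1 S.
Implicit hydrogens by atom environment:
  5 × C (aromatic): 1 H each → 5
  3 × C: no H
  1 × C: 3 H
  1 × C: 2 H
  1 × C: 1 H
  1 × C (aromatic): no H
  1 × F: no H
  1 × N: no H
  1 × S: 1 H
  Total hydrogens = 12.
Molecular formula: C12H12FNS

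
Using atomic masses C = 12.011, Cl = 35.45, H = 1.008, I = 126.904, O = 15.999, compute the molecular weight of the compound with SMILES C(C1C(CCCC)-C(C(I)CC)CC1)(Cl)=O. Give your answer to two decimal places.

356.67

Molecular formula: C13H22ClIO.
M = 13×12.011 + 1×35.45 + 22×1.008 + 1×126.904 + 1×15.999 = 356.67 g/mol.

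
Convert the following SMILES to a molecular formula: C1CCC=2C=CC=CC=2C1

C10H12

Heavy atoms from the SMILES: 10 C.
Implicit hydrogens by atom environment:
  4 × C: 2 H each → 8
  4 × C (aromatic): 1 H each → 4
  2 × C (aromatic): no H
  Total hydrogens = 12.
Molecular formula: C10H12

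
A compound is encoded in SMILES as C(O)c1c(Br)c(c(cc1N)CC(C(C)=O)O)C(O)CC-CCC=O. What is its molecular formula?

Heavy atoms from the SMILES: 1 Br, 17 C, 1 N, 5 O.
Implicit hydrogens by atom environment:
  6 × C: 2 H each → 12
  5 × C (aromatic): no H
  3 × C: 1 H each → 3
  3 × O: 1 H each → 3
  2 × O: no H
  1 × Br: no H
  1 × C: 3 H
  1 × C (aromatic): 1 H
  1 × C: no H
  1 × N: 2 H
  Total hydrogens = 24.
Molecular formula: C17H24BrNO5

C17H24BrNO5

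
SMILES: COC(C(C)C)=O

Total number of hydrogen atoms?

Hydrogens are implicit in SMILES; fill each atom to its normal valence:
  3 × C: 3 H each → 9
  2 × O: no H
  1 × C: 1 H
  1 × C: no H
  Total hydrogens = 10.

10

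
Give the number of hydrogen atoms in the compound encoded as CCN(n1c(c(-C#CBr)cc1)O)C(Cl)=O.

8

Hydrogens are implicit in SMILES; fill each atom to its normal valence:
  3 × C: no H
  2 × C (aromatic): 1 H each → 2
  2 × C (aromatic): no H
  1 × Br: no H
  1 × C: 3 H
  1 × C: 2 H
  1 × Cl: no H
  1 × N (aromatic): no H
  1 × N: no H
  1 × O: 1 H
  1 × O: no H
  Total hydrogens = 8.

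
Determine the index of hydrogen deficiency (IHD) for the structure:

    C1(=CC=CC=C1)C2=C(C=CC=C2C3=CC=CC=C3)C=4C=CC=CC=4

Molecular formula from the SMILES: C24H18.
DoU = (2C + 2 + N − H − X)/2 = (2·24 + 2 + 0 − 18 − 0)/2 = 32/2 = 16.
(Structurally: 4 ring(s) + 12 π bond(s) = 16.)

16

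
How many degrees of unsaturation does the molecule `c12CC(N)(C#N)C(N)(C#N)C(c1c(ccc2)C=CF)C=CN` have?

Molecular formula from the SMILES: C16H16FN5.
DoU = (2C + 2 + N − H − X)/2 = (2·16 + 2 + 5 − 16 − 1)/2 = 22/2 = 11.
(Structurally: 2 ring(s) + 9 π bond(s) = 11.)

11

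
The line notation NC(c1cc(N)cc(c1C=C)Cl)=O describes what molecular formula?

C9H9ClN2O

Heavy atoms from the SMILES: 9 C, 1 Cl, 2 N, 1 O.
Implicit hydrogens by atom environment:
  4 × C (aromatic): no H
  2 × C (aromatic): 1 H each → 2
  2 × N: 2 H each → 4
  1 × C: 2 H
  1 × C: 1 H
  1 × C: no H
  1 × Cl: no H
  1 × O: no H
  Total hydrogens = 9.
Molecular formula: C9H9ClN2O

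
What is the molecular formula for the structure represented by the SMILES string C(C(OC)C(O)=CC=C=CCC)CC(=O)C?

Heavy atoms from the SMILES: 13 C, 3 O.
Implicit hydrogens by atom environment:
  4 × C: 1 H each → 4
  3 × C: 3 H each → 9
  3 × C: 2 H each → 6
  3 × C: no H
  2 × O: no H
  1 × O: 1 H
  Total hydrogens = 20.
Molecular formula: C13H20O3

C13H20O3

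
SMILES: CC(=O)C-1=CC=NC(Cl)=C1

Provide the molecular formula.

C7H6ClNO

Heavy atoms from the SMILES: 7 C, 1 Cl, 1 N, 1 O.
Implicit hydrogens by atom environment:
  3 × C (aromatic): 1 H each → 3
  2 × C (aromatic): no H
  1 × C: 3 H
  1 × C: no H
  1 × Cl: no H
  1 × N (aromatic): no H
  1 × O: no H
  Total hydrogens = 6.
Molecular formula: C7H6ClNO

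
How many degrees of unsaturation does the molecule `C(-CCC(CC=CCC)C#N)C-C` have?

3

Molecular formula from the SMILES: C12H21N.
DoU = (2C + 2 + N − H − X)/2 = (2·12 + 2 + 1 − 21 − 0)/2 = 6/2 = 3.
(Structurally: 0 ring(s) + 3 π bond(s) = 3.)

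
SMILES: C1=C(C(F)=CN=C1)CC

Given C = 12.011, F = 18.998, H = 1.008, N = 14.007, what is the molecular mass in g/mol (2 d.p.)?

125.15

Molecular formula: C7H8FN.
M = 7×12.011 + 1×18.998 + 8×1.008 + 1×14.007 = 125.15 g/mol.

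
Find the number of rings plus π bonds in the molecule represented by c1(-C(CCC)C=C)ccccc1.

Molecular formula from the SMILES: C12H16.
DoU = (2C + 2 + N − H − X)/2 = (2·12 + 2 + 0 − 16 − 0)/2 = 10/2 = 5.
(Structurally: 1 ring(s) + 4 π bond(s) = 5.)

5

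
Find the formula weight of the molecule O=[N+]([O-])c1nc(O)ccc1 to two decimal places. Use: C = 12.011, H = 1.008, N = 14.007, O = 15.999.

Molecular formula: C5H4N2O3.
M = 5×12.011 + 4×1.008 + 2×14.007 + 3×15.999 = 140.10 g/mol.

140.10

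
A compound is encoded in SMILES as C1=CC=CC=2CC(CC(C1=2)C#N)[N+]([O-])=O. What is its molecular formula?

C11H10N2O2

Heavy atoms from the SMILES: 11 C, 2 N, 2 O.
Implicit hydrogens by atom environment:
  4 × C (aromatic): 1 H each → 4
  2 × C: 2 H each → 4
  2 × C: 1 H each → 2
  2 × C (aromatic): no H
  1 × C: no H
  1 × N: no H
  1 × N (charge +1): no H
  1 × O: no H
  1 × O (charge -1): no H
  Total hydrogens = 10.
Molecular formula: C11H10N2O2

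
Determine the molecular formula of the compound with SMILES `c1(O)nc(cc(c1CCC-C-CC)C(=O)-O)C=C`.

Heavy atoms from the SMILES: 14 C, 1 N, 3 O.
Implicit hydrogens by atom environment:
  6 × C: 2 H each → 12
  4 × C (aromatic): no H
  2 × O: 1 H each → 2
  1 × C: 3 H
  1 × C (aromatic): 1 H
  1 × C: 1 H
  1 × C: no H
  1 × N (aromatic): no H
  1 × O: no H
  Total hydrogens = 19.
Molecular formula: C14H19NO3

C14H19NO3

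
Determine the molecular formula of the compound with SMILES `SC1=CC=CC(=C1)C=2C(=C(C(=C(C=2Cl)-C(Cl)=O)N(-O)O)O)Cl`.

C13H8Cl3NO4S

Heavy atoms from the SMILES: 13 C, 3 Cl, 1 N, 4 O, 1 S.
Implicit hydrogens by atom environment:
  8 × C (aromatic): no H
  4 × C (aromatic): 1 H each → 4
  3 × Cl: no H
  3 × O: 1 H each → 3
  1 × C: no H
  1 × N: no H
  1 × O: no H
  1 × S: 1 H
  Total hydrogens = 8.
Molecular formula: C13H8Cl3NO4S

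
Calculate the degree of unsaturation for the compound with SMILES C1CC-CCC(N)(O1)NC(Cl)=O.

Molecular formula from the SMILES: C7H13ClN2O2.
DoU = (2C + 2 + N − H − X)/2 = (2·7 + 2 + 2 − 13 − 1)/2 = 4/2 = 2.
(Structurally: 1 ring(s) + 1 π bond(s) = 2.)

2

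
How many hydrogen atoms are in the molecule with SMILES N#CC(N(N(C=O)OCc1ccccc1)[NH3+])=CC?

Hydrogens are implicit in SMILES; fill each atom to its normal valence:
  5 × C (aromatic): 1 H each → 5
  3 × N: no H
  2 × C: 1 H each → 2
  2 × C: no H
  2 × O: no H
  1 × C: 3 H
  1 × C: 2 H
  1 × C (aromatic): no H
  1 × N (charge +1): 3 H
  Total hydrogens = 15.

15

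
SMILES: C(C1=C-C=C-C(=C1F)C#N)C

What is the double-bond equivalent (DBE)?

Molecular formula from the SMILES: C9H8FN.
DoU = (2C + 2 + N − H − X)/2 = (2·9 + 2 + 1 − 8 − 1)/2 = 12/2 = 6.
(Structurally: 1 ring(s) + 5 π bond(s) = 6.)

6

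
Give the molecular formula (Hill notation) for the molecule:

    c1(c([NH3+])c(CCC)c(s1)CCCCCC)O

Heavy atoms from the SMILES: 13 C, 1 N, 1 O, 1 S.
Implicit hydrogens by atom environment:
  7 × C: 2 H each → 14
  4 × C (aromatic): no H
  2 × C: 3 H each → 6
  1 × N (charge +1): 3 H
  1 × O: 1 H
  1 × S (aromatic): no H
  Total hydrogens = 24.
Net charge +1.
Molecular formula: C13H24NOS+

C13H24NOS+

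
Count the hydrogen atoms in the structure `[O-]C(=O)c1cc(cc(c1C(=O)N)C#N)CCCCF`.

Hydrogens are implicit in SMILES; fill each atom to its normal valence:
  4 × C: 2 H each → 8
  4 × C (aromatic): no H
  3 × C: no H
  2 × C (aromatic): 1 H each → 2
  2 × O: no H
  1 × F: no H
  1 × N: 2 H
  1 × N: no H
  1 × O (charge -1): no H
  Total hydrogens = 12.

12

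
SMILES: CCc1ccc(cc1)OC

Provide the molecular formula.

Heavy atoms from the SMILES: 9 C, 1 O.
Implicit hydrogens by atom environment:
  4 × C (aromatic): 1 H each → 4
  2 × C: 3 H each → 6
  2 × C (aromatic): no H
  1 × C: 2 H
  1 × O: no H
  Total hydrogens = 12.
Molecular formula: C9H12O

C9H12O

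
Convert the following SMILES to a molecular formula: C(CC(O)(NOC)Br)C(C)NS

Heavy atoms from the SMILES: 1 Br, 6 C, 2 N, 2 O, 1 S.
Implicit hydrogens by atom environment:
  2 × C: 3 H each → 6
  2 × C: 2 H each → 4
  2 × N: 1 H each → 2
  1 × Br: no H
  1 × C: 1 H
  1 × C: no H
  1 × O: 1 H
  1 × O: no H
  1 × S: 1 H
  Total hydrogens = 15.
Molecular formula: C6H15BrN2O2S

C6H15BrN2O2S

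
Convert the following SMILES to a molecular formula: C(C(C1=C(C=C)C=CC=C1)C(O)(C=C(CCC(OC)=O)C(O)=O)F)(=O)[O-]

C18H18FO7-

Heavy atoms from the SMILES: 18 C, 1 F, 7 O.
Implicit hydrogens by atom environment:
  5 × C: no H
  4 × C (aromatic): 1 H each → 4
  4 × O: no H
  3 × C: 2 H each → 6
  3 × C: 1 H each → 3
  2 × C (aromatic): no H
  2 × O: 1 H each → 2
  1 × C: 3 H
  1 × F: no H
  1 × O (charge -1): no H
  Total hydrogens = 18.
Net charge -1.
Molecular formula: C18H18FO7-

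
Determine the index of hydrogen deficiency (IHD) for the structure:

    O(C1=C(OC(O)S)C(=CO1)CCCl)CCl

3

Molecular formula from the SMILES: C8H10Cl2O4S.
DoU = (2C + 2 + N − H − X)/2 = (2·8 + 2 + 0 − 10 − 2)/2 = 6/2 = 3.
(Structurally: 1 ring(s) + 2 π bond(s) = 3.)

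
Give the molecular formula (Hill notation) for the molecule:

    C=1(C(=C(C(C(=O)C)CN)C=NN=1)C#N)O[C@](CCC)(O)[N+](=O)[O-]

C13H17N5O5

Heavy atoms from the SMILES: 13 C, 5 N, 5 O.
Implicit hydrogens by atom environment:
  3 × C: 2 H each → 6
  3 × C (aromatic): no H
  3 × C: no H
  3 × O: no H
  2 × C: 3 H each → 6
  2 × N (aromatic): no H
  1 × C (aromatic): 1 H
  1 × C: 1 H
  1 × N: 2 H
  1 × N (charge +1): no H
  1 × N: no H
  1 × O: 1 H
  1 × O (charge -1): no H
  Total hydrogens = 17.
Molecular formula: C13H17N5O5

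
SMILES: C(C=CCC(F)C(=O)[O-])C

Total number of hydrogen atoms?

10

Hydrogens are implicit in SMILES; fill each atom to its normal valence:
  3 × C: 1 H each → 3
  2 × C: 2 H each → 4
  1 × C: 3 H
  1 × C: no H
  1 × F: no H
  1 × O: no H
  1 × O (charge -1): no H
  Total hydrogens = 10.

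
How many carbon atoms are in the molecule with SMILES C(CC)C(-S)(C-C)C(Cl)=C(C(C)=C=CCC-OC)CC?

The symbol for carbon appears 17 times in the SMILES. (Cl is a single chlorine, not C + l.)

17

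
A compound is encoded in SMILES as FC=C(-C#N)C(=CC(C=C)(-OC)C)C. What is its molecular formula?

C11H14FNO

Heavy atoms from the SMILES: 11 C, 1 F, 1 N, 1 O.
Implicit hydrogens by atom environment:
  4 × C: no H
  3 × C: 3 H each → 9
  3 × C: 1 H each → 3
  1 × C: 2 H
  1 × F: no H
  1 × N: no H
  1 × O: no H
  Total hydrogens = 14.
Molecular formula: C11H14FNO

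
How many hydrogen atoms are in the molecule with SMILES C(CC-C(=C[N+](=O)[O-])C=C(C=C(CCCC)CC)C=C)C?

Hydrogens are implicit in SMILES; fill each atom to its normal valence:
  8 × C: 2 H each → 16
  4 × C: 1 H each → 4
  3 × C: 3 H each → 9
  3 × C: no H
  1 × N (charge +1): no H
  1 × O: no H
  1 × O (charge -1): no H
  Total hydrogens = 29.

29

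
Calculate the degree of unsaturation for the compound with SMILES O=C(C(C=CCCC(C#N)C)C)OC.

Molecular formula from the SMILES: C11H17NO2.
DoU = (2C + 2 + N − H − X)/2 = (2·11 + 2 + 1 − 17 − 0)/2 = 8/2 = 4.
(Structurally: 0 ring(s) + 4 π bond(s) = 4.)

4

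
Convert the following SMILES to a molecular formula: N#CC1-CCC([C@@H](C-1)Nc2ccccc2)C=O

Heavy atoms from the SMILES: 14 C, 2 N, 1 O.
Implicit hydrogens by atom environment:
  5 × C (aromatic): 1 H each → 5
  4 × C: 1 H each → 4
  3 × C: 2 H each → 6
  1 × C: no H
  1 × C (aromatic): no H
  1 × N: 1 H
  1 × N: no H
  1 × O: no H
  Total hydrogens = 16.
Molecular formula: C14H16N2O

C14H16N2O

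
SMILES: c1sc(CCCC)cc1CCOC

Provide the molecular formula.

C11H18OS

Heavy atoms from the SMILES: 11 C, 1 O, 1 S.
Implicit hydrogens by atom environment:
  5 × C: 2 H each → 10
  2 × C: 3 H each → 6
  2 × C (aromatic): 1 H each → 2
  2 × C (aromatic): no H
  1 × O: no H
  1 × S (aromatic): no H
  Total hydrogens = 18.
Molecular formula: C11H18OS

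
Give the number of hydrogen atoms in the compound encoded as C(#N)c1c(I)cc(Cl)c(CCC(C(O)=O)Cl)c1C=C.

Hydrogens are implicit in SMILES; fill each atom to its normal valence:
  5 × C (aromatic): no H
  3 × C: 2 H each → 6
  2 × C: 1 H each → 2
  2 × C: no H
  2 × Cl: no H
  1 × C (aromatic): 1 H
  1 × I: no H
  1 × N: no H
  1 × O: 1 H
  1 × O: no H
  Total hydrogens = 10.

10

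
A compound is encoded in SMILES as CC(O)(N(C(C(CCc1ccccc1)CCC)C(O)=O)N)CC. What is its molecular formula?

Heavy atoms from the SMILES: 18 C, 2 N, 3 O.
Implicit hydrogens by atom environment:
  5 × C: 2 H each → 10
  5 × C (aromatic): 1 H each → 5
  3 × C: 3 H each → 9
  2 × C: 1 H each → 2
  2 × C: no H
  2 × O: 1 H each → 2
  1 × C (aromatic): no H
  1 × N: 2 H
  1 × N: no H
  1 × O: no H
  Total hydrogens = 30.
Molecular formula: C18H30N2O3

C18H30N2O3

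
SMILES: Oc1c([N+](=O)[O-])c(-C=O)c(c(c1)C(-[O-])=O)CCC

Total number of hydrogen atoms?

10

Hydrogens are implicit in SMILES; fill each atom to its normal valence:
  5 × C (aromatic): no H
  3 × O: no H
  2 × C: 2 H each → 4
  2 × O (charge -1): no H
  1 × C: 3 H
  1 × C (aromatic): 1 H
  1 × C: 1 H
  1 × C: no H
  1 × N (charge +1): no H
  1 × O: 1 H
  Total hydrogens = 10.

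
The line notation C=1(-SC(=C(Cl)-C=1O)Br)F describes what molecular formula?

Heavy atoms from the SMILES: 1 Br, 4 C, 1 Cl, 1 F, 1 O, 1 S.
Implicit hydrogens by atom environment:
  4 × C (aromatic): no H
  1 × Br: no H
  1 × Cl: no H
  1 × F: no H
  1 × O: 1 H
  1 × S (aromatic): no H
  Total hydrogens = 1.
Molecular formula: C4HBrClFOS

C4HBrClFOS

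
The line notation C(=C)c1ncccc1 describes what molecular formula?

Heavy atoms from the SMILES: 7 C, 1 N.
Implicit hydrogens by atom environment:
  4 × C (aromatic): 1 H each → 4
  1 × C: 2 H
  1 × C: 1 H
  1 × C (aromatic): no H
  1 × N (aromatic): no H
  Total hydrogens = 7.
Molecular formula: C7H7N

C7H7N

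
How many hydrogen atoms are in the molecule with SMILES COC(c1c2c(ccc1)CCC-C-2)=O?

14

Hydrogens are implicit in SMILES; fill each atom to its normal valence:
  4 × C: 2 H each → 8
  3 × C (aromatic): 1 H each → 3
  3 × C (aromatic): no H
  2 × O: no H
  1 × C: 3 H
  1 × C: no H
  Total hydrogens = 14.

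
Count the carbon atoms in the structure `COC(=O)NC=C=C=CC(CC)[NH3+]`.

The symbol for carbon appears 9 times in the SMILES.

9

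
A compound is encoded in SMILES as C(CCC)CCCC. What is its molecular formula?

Heavy atoms from the SMILES: 8 C.
Implicit hydrogens by atom environment:
  6 × C: 2 H each → 12
  2 × C: 3 H each → 6
  Total hydrogens = 18.
Molecular formula: C8H18

C8H18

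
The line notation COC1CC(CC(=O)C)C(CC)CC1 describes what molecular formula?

Heavy atoms from the SMILES: 12 C, 2 O.
Implicit hydrogens by atom environment:
  5 × C: 2 H each → 10
  3 × C: 3 H each → 9
  3 × C: 1 H each → 3
  2 × O: no H
  1 × C: no H
  Total hydrogens = 22.
Molecular formula: C12H22O2

C12H22O2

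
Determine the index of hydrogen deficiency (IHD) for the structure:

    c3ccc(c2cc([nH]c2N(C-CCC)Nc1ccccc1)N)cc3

11

Molecular formula from the SMILES: C20H24N4.
DoU = (2C + 2 + N − H − X)/2 = (2·20 + 2 + 4 − 24 − 0)/2 = 22/2 = 11.
(Structurally: 3 ring(s) + 8 π bond(s) = 11.)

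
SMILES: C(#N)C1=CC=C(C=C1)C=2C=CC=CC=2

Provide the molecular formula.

C13H9N

Heavy atoms from the SMILES: 13 C, 1 N.
Implicit hydrogens by atom environment:
  9 × C (aromatic): 1 H each → 9
  3 × C (aromatic): no H
  1 × C: no H
  1 × N: no H
  Total hydrogens = 9.
Molecular formula: C13H9N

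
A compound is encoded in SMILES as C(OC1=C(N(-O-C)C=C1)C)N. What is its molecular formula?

Heavy atoms from the SMILES: 7 C, 2 N, 2 O.
Implicit hydrogens by atom environment:
  2 × C: 3 H each → 6
  2 × C (aromatic): 1 H each → 2
  2 × C (aromatic): no H
  2 × O: no H
  1 × C: 2 H
  1 × N: 2 H
  1 × N (aromatic): no H
  Total hydrogens = 12.
Molecular formula: C7H12N2O2

C7H12N2O2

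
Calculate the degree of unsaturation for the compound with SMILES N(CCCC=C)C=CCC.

2

Molecular formula from the SMILES: C9H17N.
DoU = (2C + 2 + N − H − X)/2 = (2·9 + 2 + 1 − 17 − 0)/2 = 4/2 = 2.
(Structurally: 0 ring(s) + 2 π bond(s) = 2.)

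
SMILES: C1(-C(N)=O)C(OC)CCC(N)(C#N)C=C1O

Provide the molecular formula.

Heavy atoms from the SMILES: 10 C, 3 N, 3 O.
Implicit hydrogens by atom environment:
  4 × C: no H
  3 × C: 1 H each → 3
  2 × C: 2 H each → 4
  2 × N: 2 H each → 4
  2 × O: no H
  1 × C: 3 H
  1 × N: no H
  1 × O: 1 H
  Total hydrogens = 15.
Molecular formula: C10H15N3O3

C10H15N3O3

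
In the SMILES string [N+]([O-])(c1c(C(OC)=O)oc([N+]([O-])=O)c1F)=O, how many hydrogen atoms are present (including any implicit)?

Hydrogens are implicit in SMILES; fill each atom to its normal valence:
  4 × C (aromatic): no H
  4 × O: no H
  2 × N (charge +1): no H
  2 × O (charge -1): no H
  1 × C: 3 H
  1 × C: no H
  1 × F: no H
  1 × O (aromatic): no H
  Total hydrogens = 3.

3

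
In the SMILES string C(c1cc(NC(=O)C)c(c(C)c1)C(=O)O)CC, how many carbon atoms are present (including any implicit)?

The symbol for carbon appears 13 times in the SMILES. Lowercase c denotes aromatic carbon and counts toward C.

13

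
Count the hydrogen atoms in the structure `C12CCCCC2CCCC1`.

18

Hydrogens are implicit in SMILES; fill each atom to its normal valence:
  8 × C: 2 H each → 16
  2 × C: 1 H each → 2
  Total hydrogens = 18.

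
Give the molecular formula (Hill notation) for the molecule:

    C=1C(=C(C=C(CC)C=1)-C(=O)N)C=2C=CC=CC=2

C15H15NO

Heavy atoms from the SMILES: 15 C, 1 N, 1 O.
Implicit hydrogens by atom environment:
  8 × C (aromatic): 1 H each → 8
  4 × C (aromatic): no H
  1 × C: 3 H
  1 × C: 2 H
  1 × C: no H
  1 × N: 2 H
  1 × O: no H
  Total hydrogens = 15.
Molecular formula: C15H15NO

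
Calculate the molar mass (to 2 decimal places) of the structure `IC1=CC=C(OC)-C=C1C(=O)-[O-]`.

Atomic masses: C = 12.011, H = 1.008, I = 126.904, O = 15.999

277.04

Molecular formula: C8H6IO3-.
M = 8×12.011 + 6×1.008 + 1×126.904 + 3×15.999 = 277.04 g/mol.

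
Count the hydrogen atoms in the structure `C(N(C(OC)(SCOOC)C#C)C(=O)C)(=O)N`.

Hydrogens are implicit in SMILES; fill each atom to its normal valence:
  5 × O: no H
  4 × C: no H
  3 × C: 3 H each → 9
  1 × C: 2 H
  1 × C: 1 H
  1 × N: 2 H
  1 × N: no H
  1 × S: no H
  Total hydrogens = 14.

14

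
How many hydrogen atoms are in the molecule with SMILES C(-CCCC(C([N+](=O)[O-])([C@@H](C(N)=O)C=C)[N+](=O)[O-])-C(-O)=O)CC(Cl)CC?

24

Hydrogens are implicit in SMILES; fill each atom to its normal valence:
  7 × C: 2 H each → 14
  4 × C: 1 H each → 4
  4 × O: no H
  3 × C: no H
  2 × N (charge +1): no H
  2 × O (charge -1): no H
  1 × C: 3 H
  1 × Cl: no H
  1 × N: 2 H
  1 × O: 1 H
  Total hydrogens = 24.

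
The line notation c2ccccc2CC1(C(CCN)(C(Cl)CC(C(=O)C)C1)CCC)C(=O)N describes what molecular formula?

C21H31ClN2O2

Heavy atoms from the SMILES: 21 C, 1 Cl, 2 N, 2 O.
Implicit hydrogens by atom environment:
  7 × C: 2 H each → 14
  5 × C (aromatic): 1 H each → 5
  4 × C: no H
  2 × C: 3 H each → 6
  2 × C: 1 H each → 2
  2 × N: 2 H each → 4
  2 × O: no H
  1 × C (aromatic): no H
  1 × Cl: no H
  Total hydrogens = 31.
Molecular formula: C21H31ClN2O2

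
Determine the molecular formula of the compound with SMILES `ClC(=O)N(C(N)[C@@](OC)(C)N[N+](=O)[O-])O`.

C5H11ClN4O5

Heavy atoms from the SMILES: 5 C, 1 Cl, 4 N, 5 O.
Implicit hydrogens by atom environment:
  3 × O: no H
  2 × C: 3 H each → 6
  2 × C: no H
  1 × C: 1 H
  1 × Cl: no H
  1 × N: 2 H
  1 × N: 1 H
  1 × N: no H
  1 × N (charge +1): no H
  1 × O: 1 H
  1 × O (charge -1): no H
  Total hydrogens = 11.
Molecular formula: C5H11ClN4O5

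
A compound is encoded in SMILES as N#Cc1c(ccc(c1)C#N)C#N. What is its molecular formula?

Heavy atoms from the SMILES: 9 C, 3 N.
Implicit hydrogens by atom environment:
  3 × C (aromatic): 1 H each → 3
  3 × C (aromatic): no H
  3 × C: no H
  3 × N: no H
  Total hydrogens = 3.
Molecular formula: C9H3N3

C9H3N3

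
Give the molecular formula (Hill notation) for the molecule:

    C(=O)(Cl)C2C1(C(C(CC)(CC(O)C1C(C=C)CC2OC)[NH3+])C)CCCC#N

Heavy atoms from the SMILES: 21 C, 1 Cl, 2 N, 3 O.
Implicit hydrogens by atom environment:
  7 × C: 2 H each → 14
  7 × C: 1 H each → 7
  4 × C: no H
  3 × C: 3 H each → 9
  2 × O: no H
  1 × Cl: no H
  1 × N (charge +1): 3 H
  1 × N: no H
  1 × O: 1 H
  Total hydrogens = 34.
Net charge +1.
Molecular formula: C21H34ClN2O3+

C21H34ClN2O3+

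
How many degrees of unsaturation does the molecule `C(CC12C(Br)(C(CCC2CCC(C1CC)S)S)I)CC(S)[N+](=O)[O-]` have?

3

Molecular formula from the SMILES: C16H27BrINO2S3.
DoU = (2C + 2 + N − H − X)/2 = (2·16 + 2 + 1 − 27 − 2)/2 = 6/2 = 3.
(Structurally: 2 ring(s) + 1 π bond(s) = 3.)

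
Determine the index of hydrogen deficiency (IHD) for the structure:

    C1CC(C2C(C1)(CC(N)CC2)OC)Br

Molecular formula from the SMILES: C11H20BrNO.
DoU = (2C + 2 + N − H − X)/2 = (2·11 + 2 + 1 − 20 − 1)/2 = 4/2 = 2.
(Structurally: 2 ring(s) + 0 π bond(s) = 2.)

2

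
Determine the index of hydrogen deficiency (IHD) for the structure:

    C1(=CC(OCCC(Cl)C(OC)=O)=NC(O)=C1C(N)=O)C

6

Molecular formula from the SMILES: C12H15ClN2O5.
DoU = (2C + 2 + N − H − X)/2 = (2·12 + 2 + 2 − 15 − 1)/2 = 12/2 = 6.
(Structurally: 1 ring(s) + 5 π bond(s) = 6.)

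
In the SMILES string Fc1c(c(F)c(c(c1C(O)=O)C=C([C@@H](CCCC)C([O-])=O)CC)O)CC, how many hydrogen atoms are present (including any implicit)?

Hydrogens are implicit in SMILES; fill each atom to its normal valence:
  6 × C (aromatic): no H
  5 × C: 2 H each → 10
  3 × C: 3 H each → 9
  3 × C: no H
  2 × C: 1 H each → 2
  2 × F: no H
  2 × O: 1 H each → 2
  2 × O: no H
  1 × O (charge -1): no H
  Total hydrogens = 23.

23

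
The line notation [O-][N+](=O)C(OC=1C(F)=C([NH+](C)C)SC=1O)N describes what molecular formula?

C7H11FN3O4S+

Heavy atoms from the SMILES: 7 C, 1 F, 3 N, 4 O, 1 S.
Implicit hydrogens by atom environment:
  4 × C (aromatic): no H
  2 × C: 3 H each → 6
  2 × O: no H
  1 × C: 1 H
  1 × F: no H
  1 × N: 2 H
  1 × N (charge +1): 1 H
  1 × N (charge +1): no H
  1 × O: 1 H
  1 × O (charge -1): no H
  1 × S (aromatic): no H
  Total hydrogens = 11.
Net charge +1.
Molecular formula: C7H11FN3O4S+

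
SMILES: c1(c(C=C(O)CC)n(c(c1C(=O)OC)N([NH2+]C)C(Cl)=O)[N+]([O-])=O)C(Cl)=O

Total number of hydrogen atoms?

Hydrogens are implicit in SMILES; fill each atom to its normal valence:
  5 × O: no H
  4 × C (aromatic): no H
  4 × C: no H
  3 × C: 3 H each → 9
  2 × Cl: no H
  1 × C: 2 H
  1 × C: 1 H
  1 × N (charge +1): 2 H
  1 × N (aromatic): no H
  1 × N (charge +1): no H
  1 × N: no H
  1 × O: 1 H
  1 × O (charge -1): no H
  Total hydrogens = 15.

15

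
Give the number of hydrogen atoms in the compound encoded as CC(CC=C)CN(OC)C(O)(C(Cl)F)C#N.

16

Hydrogens are implicit in SMILES; fill each atom to its normal valence:
  3 × C: 2 H each → 6
  3 × C: 1 H each → 3
  2 × C: 3 H each → 6
  2 × C: no H
  2 × N: no H
  1 × Cl: no H
  1 × F: no H
  1 × O: 1 H
  1 × O: no H
  Total hydrogens = 16.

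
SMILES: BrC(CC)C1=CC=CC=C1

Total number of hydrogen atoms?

Hydrogens are implicit in SMILES; fill each atom to its normal valence:
  5 × C (aromatic): 1 H each → 5
  1 × Br: no H
  1 × C: 3 H
  1 × C: 2 H
  1 × C: 1 H
  1 × C (aromatic): no H
  Total hydrogens = 11.

11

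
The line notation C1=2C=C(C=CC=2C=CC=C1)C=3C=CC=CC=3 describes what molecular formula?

Heavy atoms from the SMILES: 16 C.
Implicit hydrogens by atom environment:
  12 × C (aromatic): 1 H each → 12
  4 × C (aromatic): no H
  Total hydrogens = 12.
Molecular formula: C16H12

C16H12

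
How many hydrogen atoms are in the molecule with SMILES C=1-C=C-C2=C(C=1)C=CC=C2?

Hydrogens are implicit in SMILES; fill each atom to its normal valence:
  8 × C (aromatic): 1 H each → 8
  2 × C (aromatic): no H
  Total hydrogens = 8.

8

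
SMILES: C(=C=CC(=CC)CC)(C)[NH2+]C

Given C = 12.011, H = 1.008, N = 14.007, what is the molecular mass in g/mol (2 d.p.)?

Molecular formula: C10H18N+.
M = 10×12.011 + 18×1.008 + 1×14.007 = 152.26 g/mol.

152.26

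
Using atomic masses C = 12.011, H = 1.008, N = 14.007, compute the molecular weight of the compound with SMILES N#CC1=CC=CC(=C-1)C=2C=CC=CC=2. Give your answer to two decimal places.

179.22

Molecular formula: C13H9N.
M = 13×12.011 + 9×1.008 + 1×14.007 = 179.22 g/mol.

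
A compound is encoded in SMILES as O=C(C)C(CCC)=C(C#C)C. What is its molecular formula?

C10H14O

Heavy atoms from the SMILES: 10 C, 1 O.
Implicit hydrogens by atom environment:
  4 × C: no H
  3 × C: 3 H each → 9
  2 × C: 2 H each → 4
  1 × C: 1 H
  1 × O: no H
  Total hydrogens = 14.
Molecular formula: C10H14O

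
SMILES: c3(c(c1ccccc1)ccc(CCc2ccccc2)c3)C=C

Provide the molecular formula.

C22H20

Heavy atoms from the SMILES: 22 C.
Implicit hydrogens by atom environment:
  13 × C (aromatic): 1 H each → 13
  5 × C (aromatic): no H
  3 × C: 2 H each → 6
  1 × C: 1 H
  Total hydrogens = 20.
Molecular formula: C22H20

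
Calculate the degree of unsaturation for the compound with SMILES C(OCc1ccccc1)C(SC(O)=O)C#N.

Molecular formula from the SMILES: C11H11NO3S.
DoU = (2C + 2 + N − H − X)/2 = (2·11 + 2 + 1 − 11 − 0)/2 = 14/2 = 7.
(Structurally: 1 ring(s) + 6 π bond(s) = 7.)

7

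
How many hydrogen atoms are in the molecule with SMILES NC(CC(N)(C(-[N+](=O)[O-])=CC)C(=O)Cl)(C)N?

15

Hydrogens are implicit in SMILES; fill each atom to its normal valence:
  4 × C: no H
  3 × N: 2 H each → 6
  2 × C: 3 H each → 6
  2 × O: no H
  1 × C: 2 H
  1 × C: 1 H
  1 × Cl: no H
  1 × N (charge +1): no H
  1 × O (charge -1): no H
  Total hydrogens = 15.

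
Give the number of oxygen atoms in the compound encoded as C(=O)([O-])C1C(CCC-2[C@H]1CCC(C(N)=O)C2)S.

The symbol for oxygen appears 3 times in the SMILES.

3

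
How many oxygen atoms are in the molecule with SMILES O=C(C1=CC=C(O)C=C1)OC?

3

The symbol for oxygen appears 3 times in the SMILES.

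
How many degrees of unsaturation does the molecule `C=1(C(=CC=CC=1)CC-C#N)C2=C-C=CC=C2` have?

10

Molecular formula from the SMILES: C15H13N.
DoU = (2C + 2 + N − H − X)/2 = (2·15 + 2 + 1 − 13 − 0)/2 = 20/2 = 10.
(Structurally: 2 ring(s) + 8 π bond(s) = 10.)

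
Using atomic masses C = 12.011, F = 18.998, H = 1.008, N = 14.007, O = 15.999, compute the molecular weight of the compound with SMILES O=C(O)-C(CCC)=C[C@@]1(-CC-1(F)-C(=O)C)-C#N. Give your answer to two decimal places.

239.25

Molecular formula: C12H14FNO3.
M = 12×12.011 + 1×18.998 + 14×1.008 + 1×14.007 + 3×15.999 = 239.25 g/mol.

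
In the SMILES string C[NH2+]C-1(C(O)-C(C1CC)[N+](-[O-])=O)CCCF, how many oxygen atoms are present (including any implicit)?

3

The symbol for oxygen appears 3 times in the SMILES.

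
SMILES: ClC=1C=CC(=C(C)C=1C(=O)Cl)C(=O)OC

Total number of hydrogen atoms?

8

Hydrogens are implicit in SMILES; fill each atom to its normal valence:
  4 × C (aromatic): no H
  3 × O: no H
  2 × C: 3 H each → 6
  2 × C (aromatic): 1 H each → 2
  2 × C: no H
  2 × Cl: no H
  Total hydrogens = 8.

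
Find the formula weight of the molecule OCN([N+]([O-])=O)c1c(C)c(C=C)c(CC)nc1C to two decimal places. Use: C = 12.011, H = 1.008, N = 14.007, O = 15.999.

Molecular formula: C12H17N3O3.
M = 12×12.011 + 17×1.008 + 3×14.007 + 3×15.999 = 251.29 g/mol.

251.29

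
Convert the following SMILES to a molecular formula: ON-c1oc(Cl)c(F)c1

Heavy atoms from the SMILES: 4 C, 1 Cl, 1 F, 1 N, 2 O.
Implicit hydrogens by atom environment:
  3 × C (aromatic): no H
  1 × C (aromatic): 1 H
  1 × Cl: no H
  1 × F: no H
  1 × N: 1 H
  1 × O: 1 H
  1 × O (aromatic): no H
  Total hydrogens = 3.
Molecular formula: C4H3ClFNO2

C4H3ClFNO2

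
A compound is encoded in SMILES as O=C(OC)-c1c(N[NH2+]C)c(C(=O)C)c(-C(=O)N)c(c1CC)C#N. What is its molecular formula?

C15H19N4O4+

Heavy atoms from the SMILES: 15 C, 4 N, 4 O.
Implicit hydrogens by atom environment:
  6 × C (aromatic): no H
  4 × C: 3 H each → 12
  4 × C: no H
  4 × O: no H
  1 × C: 2 H
  1 × N: 2 H
  1 × N (charge +1): 2 H
  1 × N: 1 H
  1 × N: no H
  Total hydrogens = 19.
Net charge +1.
Molecular formula: C15H19N4O4+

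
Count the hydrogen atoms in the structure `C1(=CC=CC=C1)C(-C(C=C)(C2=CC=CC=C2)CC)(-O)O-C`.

Hydrogens are implicit in SMILES; fill each atom to its normal valence:
  10 × C (aromatic): 1 H each → 10
  2 × C: 3 H each → 6
  2 × C: 2 H each → 4
  2 × C: no H
  2 × C (aromatic): no H
  1 × C: 1 H
  1 × O: 1 H
  1 × O: no H
  Total hydrogens = 22.

22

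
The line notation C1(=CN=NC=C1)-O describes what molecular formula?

C4H4N2O

Heavy atoms from the SMILES: 4 C, 2 N, 1 O.
Implicit hydrogens by atom environment:
  3 × C (aromatic): 1 H each → 3
  2 × N (aromatic): no H
  1 × C (aromatic): no H
  1 × O: 1 H
  Total hydrogens = 4.
Molecular formula: C4H4N2O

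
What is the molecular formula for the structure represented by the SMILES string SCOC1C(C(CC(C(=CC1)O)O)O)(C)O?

Heavy atoms from the SMILES: 10 C, 5 O, 1 S.
Implicit hydrogens by atom environment:
  4 × C: 1 H each → 4
  4 × O: 1 H each → 4
  3 × C: 2 H each → 6
  2 × C: no H
  1 × C: 3 H
  1 × O: no H
  1 × S: 1 H
  Total hydrogens = 18.
Molecular formula: C10H18O5S

C10H18O5S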